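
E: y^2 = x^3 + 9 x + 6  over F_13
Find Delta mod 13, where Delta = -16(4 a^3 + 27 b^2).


4 a^3 + 27 b^2 = 4*9^3 + 27*6^2 = 2916 + 972 = 3888
Delta = -16 * (3888) = -62208
Delta mod 13 = 10

Delta = 10 (mod 13)


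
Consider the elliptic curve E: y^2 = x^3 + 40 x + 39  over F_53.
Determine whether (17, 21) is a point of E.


Check whether y^2 = x^3 + 40 x + 39 (mod 53) for (x, y) = (17, 21).
LHS: y^2 = 21^2 mod 53 = 17
RHS: x^3 + 40 x + 39 = 17^3 + 40*17 + 39 mod 53 = 14
LHS != RHS

No, not on the curve


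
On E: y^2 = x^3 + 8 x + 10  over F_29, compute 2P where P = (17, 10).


Doubling: s = (3 x1^2 + a) / (2 y1)
s = (3*17^2 + 8) / (2*10) mod 29 = 22
x3 = s^2 - 2 x1 mod 29 = 22^2 - 2*17 = 15
y3 = s (x1 - x3) - y1 mod 29 = 22 * (17 - 15) - 10 = 5

2P = (15, 5)


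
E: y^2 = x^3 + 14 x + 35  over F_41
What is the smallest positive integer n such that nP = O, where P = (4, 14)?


Compute successive multiples of P until we hit O:
  1P = (4, 14)
  2P = (31, 17)
  3P = (5, 36)
  4P = (24, 38)
  5P = (21, 23)
  6P = (36, 39)
  7P = (32, 0)
  8P = (36, 2)
  ... (continuing to 14P)
  14P = O

ord(P) = 14


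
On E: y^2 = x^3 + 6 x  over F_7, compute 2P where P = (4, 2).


k = 2 = 10_2 (binary, LSB first: 01)
Double-and-add from P = (4, 2):
  bit 0 = 0: acc unchanged = O
  bit 1 = 1: acc = O + (1, 0) = (1, 0)

2P = (1, 0)


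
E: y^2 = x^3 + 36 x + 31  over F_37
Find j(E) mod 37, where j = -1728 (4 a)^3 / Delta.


Delta = -16(4 a^3 + 27 b^2) mod 37 = 15
-1728 * (4 a)^3 = -1728 * (4*36)^3 mod 37 = 36
j = 36 * 15^(-1) mod 37 = 32

j = 32 (mod 37)


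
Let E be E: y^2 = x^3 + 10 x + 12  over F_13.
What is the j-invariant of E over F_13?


Delta = -16(4 a^3 + 27 b^2) mod 13 = 9
-1728 * (4 a)^3 = -1728 * (4*10)^3 mod 13 = 1
j = 1 * 9^(-1) mod 13 = 3

j = 3 (mod 13)


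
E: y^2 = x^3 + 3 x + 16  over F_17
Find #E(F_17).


For each x in F_17, count y with y^2 = x^3 + 3 x + 16 mod 17:
  x = 0: RHS = 16, y in [4, 13]  -> 2 point(s)
  x = 2: RHS = 13, y in [8, 9]  -> 2 point(s)
  x = 3: RHS = 1, y in [1, 16]  -> 2 point(s)
  x = 8: RHS = 8, y in [5, 12]  -> 2 point(s)
  x = 10: RHS = 9, y in [3, 14]  -> 2 point(s)
  x = 13: RHS = 8, y in [5, 12]  -> 2 point(s)
  x = 15: RHS = 2, y in [6, 11]  -> 2 point(s)
Affine points: 14. Add the point at infinity: total = 15.

#E(F_17) = 15


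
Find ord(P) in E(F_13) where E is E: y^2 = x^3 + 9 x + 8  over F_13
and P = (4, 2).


Compute successive multiples of P until we hit O:
  1P = (4, 2)
  2P = (9, 8)
  3P = (3, 7)
  4P = (5, 3)
  5P = (5, 10)
  6P = (3, 6)
  7P = (9, 5)
  8P = (4, 11)
  ... (continuing to 9P)
  9P = O

ord(P) = 9


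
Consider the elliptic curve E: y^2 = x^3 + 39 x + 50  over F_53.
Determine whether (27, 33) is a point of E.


Check whether y^2 = x^3 + 39 x + 50 (mod 53) for (x, y) = (27, 33).
LHS: y^2 = 33^2 mod 53 = 29
RHS: x^3 + 39 x + 50 = 27^3 + 39*27 + 50 mod 53 = 10
LHS != RHS

No, not on the curve


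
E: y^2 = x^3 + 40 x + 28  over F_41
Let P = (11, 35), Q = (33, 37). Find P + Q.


P != Q, so use the chord formula.
s = (y2 - y1) / (x2 - x1) = (2) / (22) mod 41 = 15
x3 = s^2 - x1 - x2 mod 41 = 15^2 - 11 - 33 = 17
y3 = s (x1 - x3) - y1 mod 41 = 15 * (11 - 17) - 35 = 39

P + Q = (17, 39)


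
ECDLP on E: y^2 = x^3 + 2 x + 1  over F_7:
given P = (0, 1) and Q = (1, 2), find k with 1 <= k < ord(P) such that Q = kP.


Enumerate multiples of P until we hit Q = (1, 2):
  1P = (0, 1)
  2P = (1, 5)
  3P = (1, 2)
Match found at i = 3.

k = 3


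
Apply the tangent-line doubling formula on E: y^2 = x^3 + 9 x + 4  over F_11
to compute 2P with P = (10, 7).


Doubling: s = (3 x1^2 + a) / (2 y1)
s = (3*10^2 + 9) / (2*7) mod 11 = 4
x3 = s^2 - 2 x1 mod 11 = 4^2 - 2*10 = 7
y3 = s (x1 - x3) - y1 mod 11 = 4 * (10 - 7) - 7 = 5

2P = (7, 5)


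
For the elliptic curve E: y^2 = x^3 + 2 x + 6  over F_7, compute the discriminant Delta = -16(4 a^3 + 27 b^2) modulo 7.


4 a^3 + 27 b^2 = 4*2^3 + 27*6^2 = 32 + 972 = 1004
Delta = -16 * (1004) = -16064
Delta mod 7 = 1

Delta = 1 (mod 7)


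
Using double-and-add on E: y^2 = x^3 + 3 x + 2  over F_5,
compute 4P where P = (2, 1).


k = 4 = 100_2 (binary, LSB first: 001)
Double-and-add from P = (2, 1):
  bit 0 = 0: acc unchanged = O
  bit 1 = 0: acc unchanged = O
  bit 2 = 1: acc = O + (2, 4) = (2, 4)

4P = (2, 4)


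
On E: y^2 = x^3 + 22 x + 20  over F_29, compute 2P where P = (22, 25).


Doubling: s = (3 x1^2 + a) / (2 y1)
s = (3*22^2 + 22) / (2*25) mod 29 = 26
x3 = s^2 - 2 x1 mod 29 = 26^2 - 2*22 = 23
y3 = s (x1 - x3) - y1 mod 29 = 26 * (22 - 23) - 25 = 7

2P = (23, 7)


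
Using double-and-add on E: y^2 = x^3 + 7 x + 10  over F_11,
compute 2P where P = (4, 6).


k = 2 = 10_2 (binary, LSB first: 01)
Double-and-add from P = (4, 6):
  bit 0 = 0: acc unchanged = O
  bit 1 = 1: acc = O + (3, 5) = (3, 5)

2P = (3, 5)


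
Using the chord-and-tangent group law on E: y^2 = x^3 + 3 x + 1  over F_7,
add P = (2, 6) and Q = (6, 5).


P != Q, so use the chord formula.
s = (y2 - y1) / (x2 - x1) = (6) / (4) mod 7 = 5
x3 = s^2 - x1 - x2 mod 7 = 5^2 - 2 - 6 = 3
y3 = s (x1 - x3) - y1 mod 7 = 5 * (2 - 3) - 6 = 3

P + Q = (3, 3)


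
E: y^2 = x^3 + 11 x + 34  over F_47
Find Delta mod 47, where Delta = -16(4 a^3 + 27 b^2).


4 a^3 + 27 b^2 = 4*11^3 + 27*34^2 = 5324 + 31212 = 36536
Delta = -16 * (36536) = -584576
Delta mod 47 = 10

Delta = 10 (mod 47)


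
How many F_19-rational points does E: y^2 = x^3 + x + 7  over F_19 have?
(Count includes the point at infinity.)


For each x in F_19, count y with y^2 = x^3 + 1 x + 7 mod 19:
  x = 0: RHS = 7, y in [8, 11]  -> 2 point(s)
  x = 1: RHS = 9, y in [3, 16]  -> 2 point(s)
  x = 2: RHS = 17, y in [6, 13]  -> 2 point(s)
  x = 5: RHS = 4, y in [2, 17]  -> 2 point(s)
  x = 6: RHS = 1, y in [1, 18]  -> 2 point(s)
  x = 9: RHS = 4, y in [2, 17]  -> 2 point(s)
  x = 11: RHS = 0, y in [0]  -> 1 point(s)
  x = 17: RHS = 16, y in [4, 15]  -> 2 point(s)
  x = 18: RHS = 5, y in [9, 10]  -> 2 point(s)
Affine points: 17. Add the point at infinity: total = 18.

#E(F_19) = 18


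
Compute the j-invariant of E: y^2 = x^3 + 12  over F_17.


Delta = -16(4 a^3 + 27 b^2) mod 17 = 12
-1728 * (4 a)^3 = -1728 * (4*0)^3 mod 17 = 0
j = 0 * 12^(-1) mod 17 = 0

j = 0 (mod 17)


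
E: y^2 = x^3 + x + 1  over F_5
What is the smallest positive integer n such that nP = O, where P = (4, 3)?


Compute successive multiples of P until we hit O:
  1P = (4, 3)
  2P = (3, 1)
  3P = (2, 1)
  4P = (0, 1)
  5P = (0, 4)
  6P = (2, 4)
  7P = (3, 4)
  8P = (4, 2)
  ... (continuing to 9P)
  9P = O

ord(P) = 9


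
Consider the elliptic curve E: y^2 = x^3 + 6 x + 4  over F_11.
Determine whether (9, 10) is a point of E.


Check whether y^2 = x^3 + 6 x + 4 (mod 11) for (x, y) = (9, 10).
LHS: y^2 = 10^2 mod 11 = 1
RHS: x^3 + 6 x + 4 = 9^3 + 6*9 + 4 mod 11 = 6
LHS != RHS

No, not on the curve


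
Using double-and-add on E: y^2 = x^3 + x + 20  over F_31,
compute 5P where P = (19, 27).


k = 5 = 101_2 (binary, LSB first: 101)
Double-and-add from P = (19, 27):
  bit 0 = 1: acc = O + (19, 27) = (19, 27)
  bit 1 = 0: acc unchanged = (19, 27)
  bit 2 = 1: acc = (19, 27) + (0, 19) = (9, 18)

5P = (9, 18)


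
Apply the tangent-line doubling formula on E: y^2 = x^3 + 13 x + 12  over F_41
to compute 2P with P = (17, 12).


Doubling: s = (3 x1^2 + a) / (2 y1)
s = (3*17^2 + 13) / (2*12) mod 41 = 23
x3 = s^2 - 2 x1 mod 41 = 23^2 - 2*17 = 3
y3 = s (x1 - x3) - y1 mod 41 = 23 * (17 - 3) - 12 = 23

2P = (3, 23)


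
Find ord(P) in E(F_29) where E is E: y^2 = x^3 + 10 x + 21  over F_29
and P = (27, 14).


Compute successive multiples of P until we hit O:
  1P = (27, 14)
  2P = (24, 7)
  3P = (6, 6)
  4P = (26, 14)
  5P = (5, 15)
  6P = (13, 17)
  7P = (25, 27)
  8P = (12, 19)
  ... (continuing to 40P)
  40P = O

ord(P) = 40


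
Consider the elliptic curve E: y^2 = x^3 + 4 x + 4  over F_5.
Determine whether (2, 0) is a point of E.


Check whether y^2 = x^3 + 4 x + 4 (mod 5) for (x, y) = (2, 0).
LHS: y^2 = 0^2 mod 5 = 0
RHS: x^3 + 4 x + 4 = 2^3 + 4*2 + 4 mod 5 = 0
LHS = RHS

Yes, on the curve


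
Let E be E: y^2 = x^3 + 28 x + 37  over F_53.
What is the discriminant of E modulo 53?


4 a^3 + 27 b^2 = 4*28^3 + 27*37^2 = 87808 + 36963 = 124771
Delta = -16 * (124771) = -1996336
Delta mod 53 = 15

Delta = 15 (mod 53)


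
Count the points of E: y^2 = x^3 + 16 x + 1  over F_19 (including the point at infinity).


For each x in F_19, count y with y^2 = x^3 + 16 x + 1 mod 19:
  x = 0: RHS = 1, y in [1, 18]  -> 2 point(s)
  x = 3: RHS = 0, y in [0]  -> 1 point(s)
  x = 5: RHS = 16, y in [4, 15]  -> 2 point(s)
  x = 6: RHS = 9, y in [3, 16]  -> 2 point(s)
  x = 7: RHS = 0, y in [0]  -> 1 point(s)
  x = 9: RHS = 0, y in [0]  -> 1 point(s)
  x = 11: RHS = 7, y in [8, 11]  -> 2 point(s)
  x = 14: RHS = 5, y in [9, 10]  -> 2 point(s)
  x = 15: RHS = 6, y in [5, 14]  -> 2 point(s)
Affine points: 15. Add the point at infinity: total = 16.

#E(F_19) = 16


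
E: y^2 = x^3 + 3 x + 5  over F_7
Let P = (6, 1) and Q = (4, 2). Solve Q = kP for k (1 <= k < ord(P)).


Enumerate multiples of P until we hit Q = (4, 2):
  1P = (6, 1)
  2P = (4, 5)
  3P = (1, 3)
  4P = (1, 4)
  5P = (4, 2)
Match found at i = 5.

k = 5


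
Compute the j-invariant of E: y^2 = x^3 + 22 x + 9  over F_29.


Delta = -16(4 a^3 + 27 b^2) mod 29 = 10
-1728 * (4 a)^3 = -1728 * (4*22)^3 mod 29 = 12
j = 12 * 10^(-1) mod 29 = 7

j = 7 (mod 29)


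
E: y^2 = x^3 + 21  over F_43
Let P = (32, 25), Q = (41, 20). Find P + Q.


P != Q, so use the chord formula.
s = (y2 - y1) / (x2 - x1) = (38) / (9) mod 43 = 9
x3 = s^2 - x1 - x2 mod 43 = 9^2 - 32 - 41 = 8
y3 = s (x1 - x3) - y1 mod 43 = 9 * (32 - 8) - 25 = 19

P + Q = (8, 19)


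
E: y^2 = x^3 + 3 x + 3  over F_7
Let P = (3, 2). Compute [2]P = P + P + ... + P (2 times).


k = 2 = 10_2 (binary, LSB first: 01)
Double-and-add from P = (3, 2):
  bit 0 = 0: acc unchanged = O
  bit 1 = 1: acc = O + (3, 5) = (3, 5)

2P = (3, 5)


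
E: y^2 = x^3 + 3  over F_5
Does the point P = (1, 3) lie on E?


Check whether y^2 = x^3 + 0 x + 3 (mod 5) for (x, y) = (1, 3).
LHS: y^2 = 3^2 mod 5 = 4
RHS: x^3 + 0 x + 3 = 1^3 + 0*1 + 3 mod 5 = 4
LHS = RHS

Yes, on the curve


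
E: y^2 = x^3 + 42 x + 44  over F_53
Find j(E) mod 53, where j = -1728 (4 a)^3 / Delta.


Delta = -16(4 a^3 + 27 b^2) mod 53 = 1
-1728 * (4 a)^3 = -1728 * (4*42)^3 mod 53 = 45
j = 45 * 1^(-1) mod 53 = 45

j = 45 (mod 53)


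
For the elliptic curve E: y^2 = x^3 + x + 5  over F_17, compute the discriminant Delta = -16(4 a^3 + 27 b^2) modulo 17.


4 a^3 + 27 b^2 = 4*1^3 + 27*5^2 = 4 + 675 = 679
Delta = -16 * (679) = -10864
Delta mod 17 = 16

Delta = 16 (mod 17)


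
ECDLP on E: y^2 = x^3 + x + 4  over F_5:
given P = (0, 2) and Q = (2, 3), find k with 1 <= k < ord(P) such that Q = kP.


Enumerate multiples of P until we hit Q = (2, 3):
  1P = (0, 2)
  2P = (1, 4)
  3P = (3, 2)
  4P = (2, 3)
Match found at i = 4.

k = 4


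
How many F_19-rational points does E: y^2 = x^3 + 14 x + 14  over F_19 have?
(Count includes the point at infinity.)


For each x in F_19, count y with y^2 = x^3 + 14 x + 14 mod 19:
  x = 3: RHS = 7, y in [8, 11]  -> 2 point(s)
  x = 4: RHS = 1, y in [1, 18]  -> 2 point(s)
  x = 5: RHS = 0, y in [0]  -> 1 point(s)
  x = 8: RHS = 11, y in [7, 12]  -> 2 point(s)
  x = 11: RHS = 17, y in [6, 13]  -> 2 point(s)
  x = 14: RHS = 9, y in [3, 16]  -> 2 point(s)
  x = 17: RHS = 16, y in [4, 15]  -> 2 point(s)
Affine points: 13. Add the point at infinity: total = 14.

#E(F_19) = 14


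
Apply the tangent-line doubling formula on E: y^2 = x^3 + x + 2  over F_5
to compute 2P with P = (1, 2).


Doubling: s = (3 x1^2 + a) / (2 y1)
s = (3*1^2 + 1) / (2*2) mod 5 = 1
x3 = s^2 - 2 x1 mod 5 = 1^2 - 2*1 = 4
y3 = s (x1 - x3) - y1 mod 5 = 1 * (1 - 4) - 2 = 0

2P = (4, 0)


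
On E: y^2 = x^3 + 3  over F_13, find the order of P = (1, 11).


Compute successive multiples of P until we hit O:
  1P = (1, 11)
  2P = (1, 2)
  3P = O

ord(P) = 3


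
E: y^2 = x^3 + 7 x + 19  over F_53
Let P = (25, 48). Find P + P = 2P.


Doubling: s = (3 x1^2 + a) / (2 y1)
s = (3*25^2 + 7) / (2*48) mod 53 = 45
x3 = s^2 - 2 x1 mod 53 = 45^2 - 2*25 = 14
y3 = s (x1 - x3) - y1 mod 53 = 45 * (25 - 14) - 48 = 23

2P = (14, 23)


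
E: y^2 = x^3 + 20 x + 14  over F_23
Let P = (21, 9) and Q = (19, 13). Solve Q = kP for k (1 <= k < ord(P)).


Enumerate multiples of P until we hit Q = (19, 13):
  1P = (21, 9)
  2P = (10, 8)
  3P = (19, 10)
  4P = (12, 21)
  5P = (2, 4)
  6P = (3, 3)
  7P = (17, 0)
  8P = (3, 20)
  9P = (2, 19)
  10P = (12, 2)
  11P = (19, 13)
Match found at i = 11.

k = 11


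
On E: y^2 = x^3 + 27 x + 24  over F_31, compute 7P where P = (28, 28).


k = 7 = 111_2 (binary, LSB first: 111)
Double-and-add from P = (28, 28):
  bit 0 = 1: acc = O + (28, 28) = (28, 28)
  bit 1 = 1: acc = (28, 28) + (25, 7) = (27, 10)
  bit 2 = 1: acc = (27, 10) + (21, 5) = (19, 7)

7P = (19, 7)


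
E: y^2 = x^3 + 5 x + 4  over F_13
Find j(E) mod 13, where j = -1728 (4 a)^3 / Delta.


Delta = -16(4 a^3 + 27 b^2) mod 13 = 12
-1728 * (4 a)^3 = -1728 * (4*5)^3 mod 13 = 5
j = 5 * 12^(-1) mod 13 = 8

j = 8 (mod 13)


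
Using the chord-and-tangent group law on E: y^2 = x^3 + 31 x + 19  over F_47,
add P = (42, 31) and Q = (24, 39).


P != Q, so use the chord formula.
s = (y2 - y1) / (x2 - x1) = (8) / (29) mod 47 = 10
x3 = s^2 - x1 - x2 mod 47 = 10^2 - 42 - 24 = 34
y3 = s (x1 - x3) - y1 mod 47 = 10 * (42 - 34) - 31 = 2

P + Q = (34, 2)


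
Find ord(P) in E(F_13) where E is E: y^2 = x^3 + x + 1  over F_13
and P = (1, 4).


Compute successive multiples of P until we hit O:
  1P = (1, 4)
  2P = (8, 12)
  3P = (0, 12)
  4P = (11, 11)
  5P = (5, 1)
  6P = (10, 6)
  7P = (12, 8)
  8P = (4, 2)
  ... (continuing to 18P)
  18P = O

ord(P) = 18


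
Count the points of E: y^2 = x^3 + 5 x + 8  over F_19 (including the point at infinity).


For each x in F_19, count y with y^2 = x^3 + 5 x + 8 mod 19:
  x = 2: RHS = 7, y in [8, 11]  -> 2 point(s)
  x = 4: RHS = 16, y in [4, 15]  -> 2 point(s)
  x = 5: RHS = 6, y in [5, 14]  -> 2 point(s)
  x = 6: RHS = 7, y in [8, 11]  -> 2 point(s)
  x = 7: RHS = 6, y in [5, 14]  -> 2 point(s)
  x = 8: RHS = 9, y in [3, 16]  -> 2 point(s)
  x = 11: RHS = 7, y in [8, 11]  -> 2 point(s)
  x = 13: RHS = 9, y in [3, 16]  -> 2 point(s)
  x = 15: RHS = 0, y in [0]  -> 1 point(s)
  x = 16: RHS = 4, y in [2, 17]  -> 2 point(s)
  x = 17: RHS = 9, y in [3, 16]  -> 2 point(s)
Affine points: 21. Add the point at infinity: total = 22.

#E(F_19) = 22


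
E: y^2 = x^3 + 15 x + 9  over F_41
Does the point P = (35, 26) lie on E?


Check whether y^2 = x^3 + 15 x + 9 (mod 41) for (x, y) = (35, 26).
LHS: y^2 = 26^2 mod 41 = 20
RHS: x^3 + 15 x + 9 = 35^3 + 15*35 + 9 mod 41 = 31
LHS != RHS

No, not on the curve


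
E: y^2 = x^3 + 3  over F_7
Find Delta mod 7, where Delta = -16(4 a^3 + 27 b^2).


4 a^3 + 27 b^2 = 4*0^3 + 27*3^2 = 0 + 243 = 243
Delta = -16 * (243) = -3888
Delta mod 7 = 4

Delta = 4 (mod 7)


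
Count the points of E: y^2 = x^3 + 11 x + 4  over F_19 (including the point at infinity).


For each x in F_19, count y with y^2 = x^3 + 11 x + 4 mod 19:
  x = 0: RHS = 4, y in [2, 17]  -> 2 point(s)
  x = 1: RHS = 16, y in [4, 15]  -> 2 point(s)
  x = 3: RHS = 7, y in [8, 11]  -> 2 point(s)
  x = 4: RHS = 17, y in [6, 13]  -> 2 point(s)
  x = 6: RHS = 1, y in [1, 18]  -> 2 point(s)
  x = 7: RHS = 6, y in [5, 14]  -> 2 point(s)
  x = 13: RHS = 7, y in [8, 11]  -> 2 point(s)
  x = 16: RHS = 1, y in [1, 18]  -> 2 point(s)
  x = 18: RHS = 11, y in [7, 12]  -> 2 point(s)
Affine points: 18. Add the point at infinity: total = 19.

#E(F_19) = 19


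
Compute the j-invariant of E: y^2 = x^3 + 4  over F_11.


Delta = -16(4 a^3 + 27 b^2) mod 11 = 7
-1728 * (4 a)^3 = -1728 * (4*0)^3 mod 11 = 0
j = 0 * 7^(-1) mod 11 = 0

j = 0 (mod 11)


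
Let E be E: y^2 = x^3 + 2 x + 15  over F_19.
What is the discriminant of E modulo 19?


4 a^3 + 27 b^2 = 4*2^3 + 27*15^2 = 32 + 6075 = 6107
Delta = -16 * (6107) = -97712
Delta mod 19 = 5

Delta = 5 (mod 19)


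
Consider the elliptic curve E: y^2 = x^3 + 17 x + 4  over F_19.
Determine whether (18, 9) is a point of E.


Check whether y^2 = x^3 + 17 x + 4 (mod 19) for (x, y) = (18, 9).
LHS: y^2 = 9^2 mod 19 = 5
RHS: x^3 + 17 x + 4 = 18^3 + 17*18 + 4 mod 19 = 5
LHS = RHS

Yes, on the curve


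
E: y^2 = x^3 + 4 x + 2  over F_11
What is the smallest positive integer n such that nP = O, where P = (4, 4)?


Compute successive multiples of P until we hit O:
  1P = (4, 4)
  2P = (4, 7)
  3P = O

ord(P) = 3


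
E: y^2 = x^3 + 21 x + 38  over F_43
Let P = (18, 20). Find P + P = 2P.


Doubling: s = (3 x1^2 + a) / (2 y1)
s = (3*18^2 + 21) / (2*20) mod 43 = 13
x3 = s^2 - 2 x1 mod 43 = 13^2 - 2*18 = 4
y3 = s (x1 - x3) - y1 mod 43 = 13 * (18 - 4) - 20 = 33

2P = (4, 33)


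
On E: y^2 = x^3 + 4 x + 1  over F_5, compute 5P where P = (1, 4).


k = 5 = 101_2 (binary, LSB first: 101)
Double-and-add from P = (1, 4):
  bit 0 = 1: acc = O + (1, 4) = (1, 4)
  bit 1 = 0: acc unchanged = (1, 4)
  bit 2 = 1: acc = (1, 4) + (3, 0) = (0, 4)

5P = (0, 4)


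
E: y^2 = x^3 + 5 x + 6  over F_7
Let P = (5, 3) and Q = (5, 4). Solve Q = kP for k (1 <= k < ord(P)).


Enumerate multiples of P until we hit Q = (5, 4):
  1P = (5, 3)
  2P = (6, 0)
  3P = (5, 4)
Match found at i = 3.

k = 3


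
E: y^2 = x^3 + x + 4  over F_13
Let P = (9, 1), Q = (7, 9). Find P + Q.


P != Q, so use the chord formula.
s = (y2 - y1) / (x2 - x1) = (8) / (11) mod 13 = 9
x3 = s^2 - x1 - x2 mod 13 = 9^2 - 9 - 7 = 0
y3 = s (x1 - x3) - y1 mod 13 = 9 * (9 - 0) - 1 = 2

P + Q = (0, 2)


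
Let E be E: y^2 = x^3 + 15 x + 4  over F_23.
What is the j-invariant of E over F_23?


Delta = -16(4 a^3 + 27 b^2) mod 23 = 4
-1728 * (4 a)^3 = -1728 * (4*15)^3 mod 23 = 2
j = 2 * 4^(-1) mod 23 = 12

j = 12 (mod 23)


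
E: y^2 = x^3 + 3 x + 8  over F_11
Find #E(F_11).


For each x in F_11, count y with y^2 = x^3 + 3 x + 8 mod 11:
  x = 1: RHS = 1, y in [1, 10]  -> 2 point(s)
  x = 2: RHS = 0, y in [0]  -> 1 point(s)
  x = 3: RHS = 0, y in [0]  -> 1 point(s)
  x = 5: RHS = 5, y in [4, 7]  -> 2 point(s)
  x = 6: RHS = 0, y in [0]  -> 1 point(s)
  x = 7: RHS = 9, y in [3, 8]  -> 2 point(s)
  x = 8: RHS = 5, y in [4, 7]  -> 2 point(s)
  x = 9: RHS = 5, y in [4, 7]  -> 2 point(s)
  x = 10: RHS = 4, y in [2, 9]  -> 2 point(s)
Affine points: 15. Add the point at infinity: total = 16.

#E(F_11) = 16


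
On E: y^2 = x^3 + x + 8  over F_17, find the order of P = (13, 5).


Compute successive multiples of P until we hit O:
  1P = (13, 5)
  2P = (6, 14)
  3P = (0, 5)
  4P = (4, 12)
  5P = (9, 7)
  6P = (8, 1)
  7P = (15, 7)
  8P = (7, 1)
  ... (continuing to 25P)
  25P = O

ord(P) = 25


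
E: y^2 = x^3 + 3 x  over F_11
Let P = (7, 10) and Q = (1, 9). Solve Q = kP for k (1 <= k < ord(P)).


Enumerate multiples of P until we hit Q = (1, 9):
  1P = (7, 10)
  2P = (1, 2)
  3P = (6, 6)
  4P = (3, 6)
  5P = (2, 6)
  6P = (0, 0)
  7P = (2, 5)
  8P = (3, 5)
  9P = (6, 5)
  10P = (1, 9)
Match found at i = 10.

k = 10


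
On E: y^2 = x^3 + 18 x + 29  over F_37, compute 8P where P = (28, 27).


k = 8 = 1000_2 (binary, LSB first: 0001)
Double-and-add from P = (28, 27):
  bit 0 = 0: acc unchanged = O
  bit 1 = 0: acc unchanged = O
  bit 2 = 0: acc unchanged = O
  bit 3 = 1: acc = O + (28, 10) = (28, 10)

8P = (28, 10)


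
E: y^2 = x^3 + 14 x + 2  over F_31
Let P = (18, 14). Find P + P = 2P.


Doubling: s = (3 x1^2 + a) / (2 y1)
s = (3*18^2 + 14) / (2*14) mod 31 = 2
x3 = s^2 - 2 x1 mod 31 = 2^2 - 2*18 = 30
y3 = s (x1 - x3) - y1 mod 31 = 2 * (18 - 30) - 14 = 24

2P = (30, 24)


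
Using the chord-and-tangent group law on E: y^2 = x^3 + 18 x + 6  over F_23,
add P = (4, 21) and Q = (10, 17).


P != Q, so use the chord formula.
s = (y2 - y1) / (x2 - x1) = (19) / (6) mod 23 = 7
x3 = s^2 - x1 - x2 mod 23 = 7^2 - 4 - 10 = 12
y3 = s (x1 - x3) - y1 mod 23 = 7 * (4 - 12) - 21 = 15

P + Q = (12, 15)


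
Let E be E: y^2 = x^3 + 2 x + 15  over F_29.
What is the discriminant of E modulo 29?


4 a^3 + 27 b^2 = 4*2^3 + 27*15^2 = 32 + 6075 = 6107
Delta = -16 * (6107) = -97712
Delta mod 29 = 18

Delta = 18 (mod 29)


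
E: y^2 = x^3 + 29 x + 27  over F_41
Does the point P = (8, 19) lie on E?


Check whether y^2 = x^3 + 29 x + 27 (mod 41) for (x, y) = (8, 19).
LHS: y^2 = 19^2 mod 41 = 33
RHS: x^3 + 29 x + 27 = 8^3 + 29*8 + 27 mod 41 = 33
LHS = RHS

Yes, on the curve


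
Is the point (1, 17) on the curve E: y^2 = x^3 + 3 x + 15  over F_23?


Check whether y^2 = x^3 + 3 x + 15 (mod 23) for (x, y) = (1, 17).
LHS: y^2 = 17^2 mod 23 = 13
RHS: x^3 + 3 x + 15 = 1^3 + 3*1 + 15 mod 23 = 19
LHS != RHS

No, not on the curve


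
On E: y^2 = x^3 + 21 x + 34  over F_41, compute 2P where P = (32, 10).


Doubling: s = (3 x1^2 + a) / (2 y1)
s = (3*32^2 + 21) / (2*10) mod 41 = 5
x3 = s^2 - 2 x1 mod 41 = 5^2 - 2*32 = 2
y3 = s (x1 - x3) - y1 mod 41 = 5 * (32 - 2) - 10 = 17

2P = (2, 17)


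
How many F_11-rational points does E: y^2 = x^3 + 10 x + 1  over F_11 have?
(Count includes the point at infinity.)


For each x in F_11, count y with y^2 = x^3 + 10 x + 1 mod 11:
  x = 0: RHS = 1, y in [1, 10]  -> 2 point(s)
  x = 1: RHS = 1, y in [1, 10]  -> 2 point(s)
  x = 3: RHS = 3, y in [5, 6]  -> 2 point(s)
  x = 5: RHS = 0, y in [0]  -> 1 point(s)
  x = 10: RHS = 1, y in [1, 10]  -> 2 point(s)
Affine points: 9. Add the point at infinity: total = 10.

#E(F_11) = 10


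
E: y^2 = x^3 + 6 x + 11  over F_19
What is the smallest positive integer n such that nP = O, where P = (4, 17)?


Compute successive multiples of P until we hit O:
  1P = (4, 17)
  2P = (8, 18)
  3P = (13, 14)
  4P = (0, 7)
  5P = (7, 4)
  6P = (12, 5)
  7P = (10, 11)
  8P = (6, 4)
  ... (continuing to 21P)
  21P = O

ord(P) = 21


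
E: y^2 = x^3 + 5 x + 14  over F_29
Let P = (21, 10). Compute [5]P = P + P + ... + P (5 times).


k = 5 = 101_2 (binary, LSB first: 101)
Double-and-add from P = (21, 10):
  bit 0 = 1: acc = O + (21, 10) = (21, 10)
  bit 1 = 0: acc unchanged = (21, 10)
  bit 2 = 1: acc = (21, 10) + (10, 22) = (21, 19)

5P = (21, 19)


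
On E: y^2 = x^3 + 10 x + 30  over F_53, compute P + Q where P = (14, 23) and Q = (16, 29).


P != Q, so use the chord formula.
s = (y2 - y1) / (x2 - x1) = (6) / (2) mod 53 = 3
x3 = s^2 - x1 - x2 mod 53 = 3^2 - 14 - 16 = 32
y3 = s (x1 - x3) - y1 mod 53 = 3 * (14 - 32) - 23 = 29

P + Q = (32, 29)


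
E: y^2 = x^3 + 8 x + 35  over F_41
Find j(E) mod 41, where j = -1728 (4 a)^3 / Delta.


Delta = -16(4 a^3 + 27 b^2) mod 41 = 19
-1728 * (4 a)^3 = -1728 * (4*8)^3 mod 41 = 28
j = 28 * 19^(-1) mod 41 = 36

j = 36 (mod 41)


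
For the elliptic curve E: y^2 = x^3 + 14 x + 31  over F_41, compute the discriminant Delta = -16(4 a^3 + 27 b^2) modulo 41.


4 a^3 + 27 b^2 = 4*14^3 + 27*31^2 = 10976 + 25947 = 36923
Delta = -16 * (36923) = -590768
Delta mod 41 = 1

Delta = 1 (mod 41)


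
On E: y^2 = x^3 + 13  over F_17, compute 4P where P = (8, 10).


k = 4 = 100_2 (binary, LSB first: 001)
Double-and-add from P = (8, 10):
  bit 0 = 0: acc unchanged = O
  bit 1 = 0: acc unchanged = O
  bit 2 = 1: acc = O + (0, 8) = (0, 8)

4P = (0, 8)


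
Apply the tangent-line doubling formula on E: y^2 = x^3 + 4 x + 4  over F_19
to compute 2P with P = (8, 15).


Doubling: s = (3 x1^2 + a) / (2 y1)
s = (3*8^2 + 4) / (2*15) mod 19 = 4
x3 = s^2 - 2 x1 mod 19 = 4^2 - 2*8 = 0
y3 = s (x1 - x3) - y1 mod 19 = 4 * (8 - 0) - 15 = 17

2P = (0, 17)


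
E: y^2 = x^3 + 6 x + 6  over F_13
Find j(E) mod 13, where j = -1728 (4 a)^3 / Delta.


Delta = -16(4 a^3 + 27 b^2) mod 13 = 4
-1728 * (4 a)^3 = -1728 * (4*6)^3 mod 13 = 5
j = 5 * 4^(-1) mod 13 = 11

j = 11 (mod 13)


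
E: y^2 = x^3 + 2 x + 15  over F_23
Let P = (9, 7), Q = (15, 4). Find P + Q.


P != Q, so use the chord formula.
s = (y2 - y1) / (x2 - x1) = (20) / (6) mod 23 = 11
x3 = s^2 - x1 - x2 mod 23 = 11^2 - 9 - 15 = 5
y3 = s (x1 - x3) - y1 mod 23 = 11 * (9 - 5) - 7 = 14

P + Q = (5, 14)


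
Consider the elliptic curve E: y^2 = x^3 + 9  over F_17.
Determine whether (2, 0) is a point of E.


Check whether y^2 = x^3 + 0 x + 9 (mod 17) for (x, y) = (2, 0).
LHS: y^2 = 0^2 mod 17 = 0
RHS: x^3 + 0 x + 9 = 2^3 + 0*2 + 9 mod 17 = 0
LHS = RHS

Yes, on the curve


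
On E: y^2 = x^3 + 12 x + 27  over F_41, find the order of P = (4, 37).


Compute successive multiples of P until we hit O:
  1P = (4, 37)
  2P = (38, 13)
  3P = (30, 32)
  4P = (39, 6)
  5P = (19, 29)
  6P = (13, 17)
  7P = (34, 16)
  8P = (8, 15)
  ... (continuing to 17P)
  17P = O

ord(P) = 17


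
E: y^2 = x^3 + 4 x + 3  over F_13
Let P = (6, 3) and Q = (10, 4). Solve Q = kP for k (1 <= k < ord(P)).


Enumerate multiples of P until we hit Q = (10, 4):
  1P = (6, 3)
  2P = (10, 9)
  3P = (9, 12)
  4P = (7, 7)
  5P = (3, 9)
  6P = (8, 1)
  7P = (0, 4)
  8P = (11, 0)
  9P = (0, 9)
  10P = (8, 12)
  11P = (3, 4)
  12P = (7, 6)
  13P = (9, 1)
  14P = (10, 4)
Match found at i = 14.

k = 14


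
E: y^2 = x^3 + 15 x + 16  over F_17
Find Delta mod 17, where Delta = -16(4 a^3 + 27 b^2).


4 a^3 + 27 b^2 = 4*15^3 + 27*16^2 = 13500 + 6912 = 20412
Delta = -16 * (20412) = -326592
Delta mod 17 = 12

Delta = 12 (mod 17)


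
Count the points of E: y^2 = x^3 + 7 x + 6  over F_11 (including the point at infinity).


For each x in F_11, count y with y^2 = x^3 + 7 x + 6 mod 11:
  x = 1: RHS = 3, y in [5, 6]  -> 2 point(s)
  x = 5: RHS = 1, y in [1, 10]  -> 2 point(s)
  x = 6: RHS = 0, y in [0]  -> 1 point(s)
  x = 10: RHS = 9, y in [3, 8]  -> 2 point(s)
Affine points: 7. Add the point at infinity: total = 8.

#E(F_11) = 8


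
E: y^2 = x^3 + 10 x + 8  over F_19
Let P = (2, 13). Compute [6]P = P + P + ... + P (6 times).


k = 6 = 110_2 (binary, LSB first: 011)
Double-and-add from P = (2, 13):
  bit 0 = 0: acc unchanged = O
  bit 1 = 1: acc = O + (2, 6) = (2, 6)
  bit 2 = 1: acc = (2, 6) + (2, 13) = O

6P = O


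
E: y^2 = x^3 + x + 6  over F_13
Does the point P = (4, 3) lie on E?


Check whether y^2 = x^3 + 1 x + 6 (mod 13) for (x, y) = (4, 3).
LHS: y^2 = 3^2 mod 13 = 9
RHS: x^3 + 1 x + 6 = 4^3 + 1*4 + 6 mod 13 = 9
LHS = RHS

Yes, on the curve


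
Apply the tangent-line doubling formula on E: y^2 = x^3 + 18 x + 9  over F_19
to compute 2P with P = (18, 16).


Doubling: s = (3 x1^2 + a) / (2 y1)
s = (3*18^2 + 18) / (2*16) mod 19 = 6
x3 = s^2 - 2 x1 mod 19 = 6^2 - 2*18 = 0
y3 = s (x1 - x3) - y1 mod 19 = 6 * (18 - 0) - 16 = 16

2P = (0, 16)


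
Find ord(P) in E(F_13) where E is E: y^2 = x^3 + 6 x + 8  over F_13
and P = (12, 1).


Compute successive multiples of P until we hit O:
  1P = (12, 1)
  2P = (6, 0)
  3P = (12, 12)
  4P = O

ord(P) = 4


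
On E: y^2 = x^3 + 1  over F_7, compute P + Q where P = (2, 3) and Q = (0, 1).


P != Q, so use the chord formula.
s = (y2 - y1) / (x2 - x1) = (5) / (5) mod 7 = 1
x3 = s^2 - x1 - x2 mod 7 = 1^2 - 2 - 0 = 6
y3 = s (x1 - x3) - y1 mod 7 = 1 * (2 - 6) - 3 = 0

P + Q = (6, 0)


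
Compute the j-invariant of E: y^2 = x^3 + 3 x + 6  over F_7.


Delta = -16(4 a^3 + 27 b^2) mod 7 = 3
-1728 * (4 a)^3 = -1728 * (4*3)^3 mod 7 = 6
j = 6 * 3^(-1) mod 7 = 2

j = 2 (mod 7)


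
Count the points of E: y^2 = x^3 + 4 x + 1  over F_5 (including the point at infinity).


For each x in F_5, count y with y^2 = x^3 + 4 x + 1 mod 5:
  x = 0: RHS = 1, y in [1, 4]  -> 2 point(s)
  x = 1: RHS = 1, y in [1, 4]  -> 2 point(s)
  x = 3: RHS = 0, y in [0]  -> 1 point(s)
  x = 4: RHS = 1, y in [1, 4]  -> 2 point(s)
Affine points: 7. Add the point at infinity: total = 8.

#E(F_5) = 8


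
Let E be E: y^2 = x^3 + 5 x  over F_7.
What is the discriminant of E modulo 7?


4 a^3 + 27 b^2 = 4*5^3 + 27*0^2 = 500 + 0 = 500
Delta = -16 * (500) = -8000
Delta mod 7 = 1

Delta = 1 (mod 7)


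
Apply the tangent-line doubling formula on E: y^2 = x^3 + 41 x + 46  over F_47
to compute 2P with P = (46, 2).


Doubling: s = (3 x1^2 + a) / (2 y1)
s = (3*46^2 + 41) / (2*2) mod 47 = 11
x3 = s^2 - 2 x1 mod 47 = 11^2 - 2*46 = 29
y3 = s (x1 - x3) - y1 mod 47 = 11 * (46 - 29) - 2 = 44

2P = (29, 44)


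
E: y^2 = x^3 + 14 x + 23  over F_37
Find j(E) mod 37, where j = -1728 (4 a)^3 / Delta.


Delta = -16(4 a^3 + 27 b^2) mod 37 = 7
-1728 * (4 a)^3 = -1728 * (4*14)^3 mod 37 = 6
j = 6 * 7^(-1) mod 37 = 22

j = 22 (mod 37)


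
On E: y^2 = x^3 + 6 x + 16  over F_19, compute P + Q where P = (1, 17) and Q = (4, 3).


P != Q, so use the chord formula.
s = (y2 - y1) / (x2 - x1) = (5) / (3) mod 19 = 8
x3 = s^2 - x1 - x2 mod 19 = 8^2 - 1 - 4 = 2
y3 = s (x1 - x3) - y1 mod 19 = 8 * (1 - 2) - 17 = 13

P + Q = (2, 13)


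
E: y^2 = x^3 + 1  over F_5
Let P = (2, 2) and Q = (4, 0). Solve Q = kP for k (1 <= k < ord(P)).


Enumerate multiples of P until we hit Q = (4, 0):
  1P = (2, 2)
  2P = (0, 4)
  3P = (4, 0)
Match found at i = 3.

k = 3


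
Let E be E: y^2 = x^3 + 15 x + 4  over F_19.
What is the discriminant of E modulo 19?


4 a^3 + 27 b^2 = 4*15^3 + 27*4^2 = 13500 + 432 = 13932
Delta = -16 * (13932) = -222912
Delta mod 19 = 15

Delta = 15 (mod 19)


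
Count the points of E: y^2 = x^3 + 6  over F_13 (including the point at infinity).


For each x in F_13, count y with y^2 = x^3 + 0 x + 6 mod 13:
  x = 2: RHS = 1, y in [1, 12]  -> 2 point(s)
  x = 5: RHS = 1, y in [1, 12]  -> 2 point(s)
  x = 6: RHS = 1, y in [1, 12]  -> 2 point(s)
Affine points: 6. Add the point at infinity: total = 7.

#E(F_13) = 7


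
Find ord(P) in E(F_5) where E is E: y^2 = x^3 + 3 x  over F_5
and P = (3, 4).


Compute successive multiples of P until we hit O:
  1P = (3, 4)
  2P = (4, 1)
  3P = (2, 3)
  4P = (1, 3)
  5P = (0, 0)
  6P = (1, 2)
  7P = (2, 2)
  8P = (4, 4)
  ... (continuing to 10P)
  10P = O

ord(P) = 10


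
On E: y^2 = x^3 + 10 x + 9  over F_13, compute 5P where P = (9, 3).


k = 5 = 101_2 (binary, LSB first: 101)
Double-and-add from P = (9, 3):
  bit 0 = 1: acc = O + (9, 3) = (9, 3)
  bit 1 = 0: acc unchanged = (9, 3)
  bit 2 = 1: acc = (9, 3) + (9, 3) = (9, 10)

5P = (9, 10)


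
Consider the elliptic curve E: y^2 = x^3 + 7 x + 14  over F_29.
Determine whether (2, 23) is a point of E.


Check whether y^2 = x^3 + 7 x + 14 (mod 29) for (x, y) = (2, 23).
LHS: y^2 = 23^2 mod 29 = 7
RHS: x^3 + 7 x + 14 = 2^3 + 7*2 + 14 mod 29 = 7
LHS = RHS

Yes, on the curve


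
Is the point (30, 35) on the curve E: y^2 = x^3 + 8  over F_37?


Check whether y^2 = x^3 + 0 x + 8 (mod 37) for (x, y) = (30, 35).
LHS: y^2 = 35^2 mod 37 = 4
RHS: x^3 + 0 x + 8 = 30^3 + 0*30 + 8 mod 37 = 35
LHS != RHS

No, not on the curve


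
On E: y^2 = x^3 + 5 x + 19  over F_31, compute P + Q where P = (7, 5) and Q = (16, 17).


P != Q, so use the chord formula.
s = (y2 - y1) / (x2 - x1) = (12) / (9) mod 31 = 22
x3 = s^2 - x1 - x2 mod 31 = 22^2 - 7 - 16 = 27
y3 = s (x1 - x3) - y1 mod 31 = 22 * (7 - 27) - 5 = 20

P + Q = (27, 20)


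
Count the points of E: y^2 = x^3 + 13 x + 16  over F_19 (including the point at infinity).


For each x in F_19, count y with y^2 = x^3 + 13 x + 16 mod 19:
  x = 0: RHS = 16, y in [4, 15]  -> 2 point(s)
  x = 1: RHS = 11, y in [7, 12]  -> 2 point(s)
  x = 3: RHS = 6, y in [5, 14]  -> 2 point(s)
  x = 5: RHS = 16, y in [4, 15]  -> 2 point(s)
  x = 6: RHS = 6, y in [5, 14]  -> 2 point(s)
  x = 8: RHS = 5, y in [9, 10]  -> 2 point(s)
  x = 9: RHS = 7, y in [8, 11]  -> 2 point(s)
  x = 10: RHS = 6, y in [5, 14]  -> 2 point(s)
  x = 12: RHS = 0, y in [0]  -> 1 point(s)
  x = 13: RHS = 7, y in [8, 11]  -> 2 point(s)
  x = 14: RHS = 16, y in [4, 15]  -> 2 point(s)
  x = 16: RHS = 7, y in [8, 11]  -> 2 point(s)
  x = 17: RHS = 1, y in [1, 18]  -> 2 point(s)
Affine points: 25. Add the point at infinity: total = 26.

#E(F_19) = 26


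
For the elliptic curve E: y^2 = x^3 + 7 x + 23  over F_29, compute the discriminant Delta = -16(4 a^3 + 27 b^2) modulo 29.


4 a^3 + 27 b^2 = 4*7^3 + 27*23^2 = 1372 + 14283 = 15655
Delta = -16 * (15655) = -250480
Delta mod 29 = 22

Delta = 22 (mod 29)


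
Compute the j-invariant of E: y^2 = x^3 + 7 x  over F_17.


Delta = -16(4 a^3 + 27 b^2) mod 17 = 12
-1728 * (4 a)^3 = -1728 * (4*7)^3 mod 17 = 13
j = 13 * 12^(-1) mod 17 = 11

j = 11 (mod 17)


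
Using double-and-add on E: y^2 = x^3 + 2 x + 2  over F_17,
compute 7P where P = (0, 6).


k = 7 = 111_2 (binary, LSB first: 111)
Double-and-add from P = (0, 6):
  bit 0 = 1: acc = O + (0, 6) = (0, 6)
  bit 1 = 1: acc = (0, 6) + (9, 1) = (6, 3)
  bit 2 = 1: acc = (6, 3) + (7, 6) = (13, 10)

7P = (13, 10)


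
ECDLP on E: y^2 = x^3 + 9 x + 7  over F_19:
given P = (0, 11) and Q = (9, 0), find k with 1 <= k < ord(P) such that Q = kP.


Enumerate multiples of P until we hit Q = (9, 0):
  1P = (0, 11)
  2P = (9, 0)
Match found at i = 2.

k = 2


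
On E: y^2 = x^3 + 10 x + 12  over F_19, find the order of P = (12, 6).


Compute successive multiples of P until we hit O:
  1P = (12, 6)
  2P = (18, 1)
  3P = (5, 4)
  4P = (11, 16)
  5P = (1, 17)
  6P = (7, 8)
  7P = (7, 11)
  8P = (1, 2)
  ... (continuing to 13P)
  13P = O

ord(P) = 13


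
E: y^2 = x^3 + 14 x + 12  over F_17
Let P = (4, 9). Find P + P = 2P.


Doubling: s = (3 x1^2 + a) / (2 y1)
s = (3*4^2 + 14) / (2*9) mod 17 = 11
x3 = s^2 - 2 x1 mod 17 = 11^2 - 2*4 = 11
y3 = s (x1 - x3) - y1 mod 17 = 11 * (4 - 11) - 9 = 16

2P = (11, 16)


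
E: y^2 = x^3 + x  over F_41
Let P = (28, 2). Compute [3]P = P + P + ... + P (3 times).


k = 3 = 11_2 (binary, LSB first: 11)
Double-and-add from P = (28, 2):
  bit 0 = 1: acc = O + (28, 2) = (28, 2)
  bit 1 = 1: acc = (28, 2) + (1, 24) = (22, 25)

3P = (22, 25)


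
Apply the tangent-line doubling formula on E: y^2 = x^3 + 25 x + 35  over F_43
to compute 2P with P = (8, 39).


Doubling: s = (3 x1^2 + a) / (2 y1)
s = (3*8^2 + 25) / (2*39) mod 43 = 32
x3 = s^2 - 2 x1 mod 43 = 32^2 - 2*8 = 19
y3 = s (x1 - x3) - y1 mod 43 = 32 * (8 - 19) - 39 = 39

2P = (19, 39)


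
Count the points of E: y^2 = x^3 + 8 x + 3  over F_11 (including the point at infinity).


For each x in F_11, count y with y^2 = x^3 + 8 x + 3 mod 11:
  x = 0: RHS = 3, y in [5, 6]  -> 2 point(s)
  x = 1: RHS = 1, y in [1, 10]  -> 2 point(s)
  x = 2: RHS = 5, y in [4, 7]  -> 2 point(s)
  x = 4: RHS = 0, y in [0]  -> 1 point(s)
  x = 5: RHS = 3, y in [5, 6]  -> 2 point(s)
  x = 6: RHS = 3, y in [5, 6]  -> 2 point(s)
  x = 9: RHS = 1, y in [1, 10]  -> 2 point(s)
  x = 10: RHS = 5, y in [4, 7]  -> 2 point(s)
Affine points: 15. Add the point at infinity: total = 16.

#E(F_11) = 16


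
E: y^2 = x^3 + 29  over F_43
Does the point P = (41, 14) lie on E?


Check whether y^2 = x^3 + 0 x + 29 (mod 43) for (x, y) = (41, 14).
LHS: y^2 = 14^2 mod 43 = 24
RHS: x^3 + 0 x + 29 = 41^3 + 0*41 + 29 mod 43 = 21
LHS != RHS

No, not on the curve


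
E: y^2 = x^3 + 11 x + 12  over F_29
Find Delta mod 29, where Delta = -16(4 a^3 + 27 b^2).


4 a^3 + 27 b^2 = 4*11^3 + 27*12^2 = 5324 + 3888 = 9212
Delta = -16 * (9212) = -147392
Delta mod 29 = 15

Delta = 15 (mod 29)


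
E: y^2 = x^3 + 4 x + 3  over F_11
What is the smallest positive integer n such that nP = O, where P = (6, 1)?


Compute successive multiples of P until we hit O:
  1P = (6, 1)
  2P = (0, 5)
  3P = (3, 8)
  4P = (5, 4)
  5P = (9, 8)
  6P = (10, 8)
  7P = (7, 0)
  8P = (10, 3)
  ... (continuing to 14P)
  14P = O

ord(P) = 14


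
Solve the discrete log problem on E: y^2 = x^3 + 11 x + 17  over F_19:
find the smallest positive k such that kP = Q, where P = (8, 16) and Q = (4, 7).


Enumerate multiples of P until we hit Q = (4, 7):
  1P = (8, 16)
  2P = (4, 7)
Match found at i = 2.

k = 2


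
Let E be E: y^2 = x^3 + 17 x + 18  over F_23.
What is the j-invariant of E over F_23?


Delta = -16(4 a^3 + 27 b^2) mod 23 = 11
-1728 * (4 a)^3 = -1728 * (4*17)^3 mod 23 = 3
j = 3 * 11^(-1) mod 23 = 17

j = 17 (mod 23)


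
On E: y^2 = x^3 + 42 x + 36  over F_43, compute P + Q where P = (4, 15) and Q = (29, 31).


P != Q, so use the chord formula.
s = (y2 - y1) / (x2 - x1) = (16) / (25) mod 43 = 23
x3 = s^2 - x1 - x2 mod 43 = 23^2 - 4 - 29 = 23
y3 = s (x1 - x3) - y1 mod 43 = 23 * (4 - 23) - 15 = 21

P + Q = (23, 21)


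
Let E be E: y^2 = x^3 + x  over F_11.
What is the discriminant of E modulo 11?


4 a^3 + 27 b^2 = 4*1^3 + 27*0^2 = 4 + 0 = 4
Delta = -16 * (4) = -64
Delta mod 11 = 2

Delta = 2 (mod 11)


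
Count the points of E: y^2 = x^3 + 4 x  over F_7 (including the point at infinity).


For each x in F_7, count y with y^2 = x^3 + 4 x + 0 mod 7:
  x = 0: RHS = 0, y in [0]  -> 1 point(s)
  x = 2: RHS = 2, y in [3, 4]  -> 2 point(s)
  x = 3: RHS = 4, y in [2, 5]  -> 2 point(s)
  x = 6: RHS = 2, y in [3, 4]  -> 2 point(s)
Affine points: 7. Add the point at infinity: total = 8.

#E(F_7) = 8


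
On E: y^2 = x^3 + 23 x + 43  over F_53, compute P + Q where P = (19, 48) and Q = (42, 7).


P != Q, so use the chord formula.
s = (y2 - y1) / (x2 - x1) = (12) / (23) mod 53 = 42
x3 = s^2 - x1 - x2 mod 53 = 42^2 - 19 - 42 = 7
y3 = s (x1 - x3) - y1 mod 53 = 42 * (19 - 7) - 48 = 32

P + Q = (7, 32)


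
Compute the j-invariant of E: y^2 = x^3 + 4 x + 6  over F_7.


Delta = -16(4 a^3 + 27 b^2) mod 7 = 1
-1728 * (4 a)^3 = -1728 * (4*4)^3 mod 7 = 1
j = 1 * 1^(-1) mod 7 = 1

j = 1 (mod 7)


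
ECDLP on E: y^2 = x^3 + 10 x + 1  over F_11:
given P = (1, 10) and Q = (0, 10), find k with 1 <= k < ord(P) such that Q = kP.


Enumerate multiples of P until we hit Q = (0, 10):
  1P = (1, 10)
  2P = (10, 10)
  3P = (0, 1)
  4P = (3, 5)
  5P = (5, 0)
  6P = (3, 6)
  7P = (0, 10)
Match found at i = 7.

k = 7


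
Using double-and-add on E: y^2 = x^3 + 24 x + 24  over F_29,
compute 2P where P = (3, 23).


k = 2 = 10_2 (binary, LSB first: 01)
Double-and-add from P = (3, 23):
  bit 0 = 0: acc unchanged = O
  bit 1 = 1: acc = O + (3, 6) = (3, 6)

2P = (3, 6)


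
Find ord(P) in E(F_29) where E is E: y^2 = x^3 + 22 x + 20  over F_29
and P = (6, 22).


Compute successive multiples of P until we hit O:
  1P = (6, 22)
  2P = (18, 19)
  3P = (25, 19)
  4P = (21, 17)
  5P = (15, 10)
  6P = (13, 26)
  7P = (5, 20)
  8P = (22, 4)
  ... (continuing to 26P)
  26P = O

ord(P) = 26


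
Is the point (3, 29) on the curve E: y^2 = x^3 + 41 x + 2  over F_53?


Check whether y^2 = x^3 + 41 x + 2 (mod 53) for (x, y) = (3, 29).
LHS: y^2 = 29^2 mod 53 = 46
RHS: x^3 + 41 x + 2 = 3^3 + 41*3 + 2 mod 53 = 46
LHS = RHS

Yes, on the curve


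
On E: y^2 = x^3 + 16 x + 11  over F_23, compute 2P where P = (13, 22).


Doubling: s = (3 x1^2 + a) / (2 y1)
s = (3*13^2 + 16) / (2*22) mod 23 = 3
x3 = s^2 - 2 x1 mod 23 = 3^2 - 2*13 = 6
y3 = s (x1 - x3) - y1 mod 23 = 3 * (13 - 6) - 22 = 22

2P = (6, 22)


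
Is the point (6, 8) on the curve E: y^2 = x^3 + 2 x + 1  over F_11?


Check whether y^2 = x^3 + 2 x + 1 (mod 11) for (x, y) = (6, 8).
LHS: y^2 = 8^2 mod 11 = 9
RHS: x^3 + 2 x + 1 = 6^3 + 2*6 + 1 mod 11 = 9
LHS = RHS

Yes, on the curve


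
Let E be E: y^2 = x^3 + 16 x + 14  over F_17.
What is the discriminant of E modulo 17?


4 a^3 + 27 b^2 = 4*16^3 + 27*14^2 = 16384 + 5292 = 21676
Delta = -16 * (21676) = -346816
Delta mod 17 = 1

Delta = 1 (mod 17)


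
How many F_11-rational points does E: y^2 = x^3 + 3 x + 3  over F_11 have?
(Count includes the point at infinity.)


For each x in F_11, count y with y^2 = x^3 + 3 x + 3 mod 11:
  x = 0: RHS = 3, y in [5, 6]  -> 2 point(s)
  x = 5: RHS = 0, y in [0]  -> 1 point(s)
  x = 7: RHS = 4, y in [2, 9]  -> 2 point(s)
  x = 8: RHS = 0, y in [0]  -> 1 point(s)
  x = 9: RHS = 0, y in [0]  -> 1 point(s)
Affine points: 7. Add the point at infinity: total = 8.

#E(F_11) = 8


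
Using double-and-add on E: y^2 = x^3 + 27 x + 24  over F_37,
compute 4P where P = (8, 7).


k = 4 = 100_2 (binary, LSB first: 001)
Double-and-add from P = (8, 7):
  bit 0 = 0: acc unchanged = O
  bit 1 = 0: acc unchanged = O
  bit 2 = 1: acc = O + (23, 11) = (23, 11)

4P = (23, 11)
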